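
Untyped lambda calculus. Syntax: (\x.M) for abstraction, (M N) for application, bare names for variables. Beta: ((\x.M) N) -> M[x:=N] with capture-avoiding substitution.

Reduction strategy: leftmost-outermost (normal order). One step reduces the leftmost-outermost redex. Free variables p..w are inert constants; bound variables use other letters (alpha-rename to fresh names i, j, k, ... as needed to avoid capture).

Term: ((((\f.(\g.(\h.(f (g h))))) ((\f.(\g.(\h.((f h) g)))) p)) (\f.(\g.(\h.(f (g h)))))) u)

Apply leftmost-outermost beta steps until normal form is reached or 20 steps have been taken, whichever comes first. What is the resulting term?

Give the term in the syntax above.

Step 0: ((((\f.(\g.(\h.(f (g h))))) ((\f.(\g.(\h.((f h) g)))) p)) (\f.(\g.(\h.(f (g h)))))) u)
Step 1: (((\g.(\h.(((\f.(\g.(\h.((f h) g)))) p) (g h)))) (\f.(\g.(\h.(f (g h)))))) u)
Step 2: ((\h.(((\f.(\g.(\h.((f h) g)))) p) ((\f.(\g.(\h.(f (g h))))) h))) u)
Step 3: (((\f.(\g.(\h.((f h) g)))) p) ((\f.(\g.(\h.(f (g h))))) u))
Step 4: ((\g.(\h.((p h) g))) ((\f.(\g.(\h.(f (g h))))) u))
Step 5: (\h.((p h) ((\f.(\g.(\h.(f (g h))))) u)))
Step 6: (\h.((p h) (\g.(\h.(u (g h))))))

Answer: (\h.((p h) (\g.(\h.(u (g h))))))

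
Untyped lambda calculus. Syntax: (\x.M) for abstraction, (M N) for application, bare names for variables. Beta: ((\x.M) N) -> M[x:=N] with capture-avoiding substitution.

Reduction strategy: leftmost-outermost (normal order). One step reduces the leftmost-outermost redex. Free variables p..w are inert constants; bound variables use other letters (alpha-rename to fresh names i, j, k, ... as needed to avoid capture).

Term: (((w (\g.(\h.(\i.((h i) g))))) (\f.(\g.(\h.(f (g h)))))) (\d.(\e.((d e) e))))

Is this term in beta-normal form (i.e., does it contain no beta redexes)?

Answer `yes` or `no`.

Term: (((w (\g.(\h.(\i.((h i) g))))) (\f.(\g.(\h.(f (g h)))))) (\d.(\e.((d e) e))))
No beta redexes found.

Answer: yes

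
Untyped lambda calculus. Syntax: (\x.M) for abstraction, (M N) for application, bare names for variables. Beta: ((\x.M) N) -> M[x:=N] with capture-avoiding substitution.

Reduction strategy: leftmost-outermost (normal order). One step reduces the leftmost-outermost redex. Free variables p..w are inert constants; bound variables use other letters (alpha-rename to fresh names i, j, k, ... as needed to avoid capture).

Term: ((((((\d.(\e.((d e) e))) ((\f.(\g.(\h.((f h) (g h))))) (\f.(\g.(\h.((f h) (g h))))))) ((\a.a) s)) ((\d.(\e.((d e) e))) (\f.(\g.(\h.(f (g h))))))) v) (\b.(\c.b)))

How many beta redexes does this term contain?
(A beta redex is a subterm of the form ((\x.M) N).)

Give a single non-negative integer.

Answer: 4

Derivation:
Term: ((((((\d.(\e.((d e) e))) ((\f.(\g.(\h.((f h) (g h))))) (\f.(\g.(\h.((f h) (g h))))))) ((\a.a) s)) ((\d.(\e.((d e) e))) (\f.(\g.(\h.(f (g h))))))) v) (\b.(\c.b)))
  Redex: ((\d.(\e.((d e) e))) ((\f.(\g.(\h.((f h) (g h))))) (\f.(\g.(\h.((f h) (g h)))))))
  Redex: ((\f.(\g.(\h.((f h) (g h))))) (\f.(\g.(\h.((f h) (g h))))))
  Redex: ((\a.a) s)
  Redex: ((\d.(\e.((d e) e))) (\f.(\g.(\h.(f (g h))))))
Total redexes: 4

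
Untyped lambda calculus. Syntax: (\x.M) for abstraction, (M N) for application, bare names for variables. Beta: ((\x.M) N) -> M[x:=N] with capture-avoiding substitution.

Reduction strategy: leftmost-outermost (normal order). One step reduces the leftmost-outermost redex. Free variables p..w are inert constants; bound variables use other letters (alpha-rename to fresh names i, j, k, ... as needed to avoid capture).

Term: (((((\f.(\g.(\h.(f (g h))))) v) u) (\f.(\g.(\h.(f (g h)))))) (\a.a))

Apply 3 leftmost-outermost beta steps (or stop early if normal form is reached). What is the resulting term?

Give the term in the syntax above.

Step 0: (((((\f.(\g.(\h.(f (g h))))) v) u) (\f.(\g.(\h.(f (g h)))))) (\a.a))
Step 1: ((((\g.(\h.(v (g h)))) u) (\f.(\g.(\h.(f (g h)))))) (\a.a))
Step 2: (((\h.(v (u h))) (\f.(\g.(\h.(f (g h)))))) (\a.a))
Step 3: ((v (u (\f.(\g.(\h.(f (g h))))))) (\a.a))

Answer: ((v (u (\f.(\g.(\h.(f (g h))))))) (\a.a))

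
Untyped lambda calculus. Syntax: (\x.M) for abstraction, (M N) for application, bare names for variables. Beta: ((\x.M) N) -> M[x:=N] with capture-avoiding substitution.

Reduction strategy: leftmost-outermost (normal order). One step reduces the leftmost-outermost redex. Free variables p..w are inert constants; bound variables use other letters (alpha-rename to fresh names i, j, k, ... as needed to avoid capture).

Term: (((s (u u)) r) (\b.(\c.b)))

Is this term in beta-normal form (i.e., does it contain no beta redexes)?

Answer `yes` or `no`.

Term: (((s (u u)) r) (\b.(\c.b)))
No beta redexes found.

Answer: yes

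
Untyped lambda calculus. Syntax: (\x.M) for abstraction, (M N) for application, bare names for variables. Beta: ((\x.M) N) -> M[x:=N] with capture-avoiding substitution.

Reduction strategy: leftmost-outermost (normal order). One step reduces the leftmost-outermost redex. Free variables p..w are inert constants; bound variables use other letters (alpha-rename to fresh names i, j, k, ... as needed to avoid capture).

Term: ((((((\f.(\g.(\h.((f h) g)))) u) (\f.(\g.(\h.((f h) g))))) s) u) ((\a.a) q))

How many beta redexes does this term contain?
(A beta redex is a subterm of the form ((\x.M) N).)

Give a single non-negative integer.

Answer: 2

Derivation:
Term: ((((((\f.(\g.(\h.((f h) g)))) u) (\f.(\g.(\h.((f h) g))))) s) u) ((\a.a) q))
  Redex: ((\f.(\g.(\h.((f h) g)))) u)
  Redex: ((\a.a) q)
Total redexes: 2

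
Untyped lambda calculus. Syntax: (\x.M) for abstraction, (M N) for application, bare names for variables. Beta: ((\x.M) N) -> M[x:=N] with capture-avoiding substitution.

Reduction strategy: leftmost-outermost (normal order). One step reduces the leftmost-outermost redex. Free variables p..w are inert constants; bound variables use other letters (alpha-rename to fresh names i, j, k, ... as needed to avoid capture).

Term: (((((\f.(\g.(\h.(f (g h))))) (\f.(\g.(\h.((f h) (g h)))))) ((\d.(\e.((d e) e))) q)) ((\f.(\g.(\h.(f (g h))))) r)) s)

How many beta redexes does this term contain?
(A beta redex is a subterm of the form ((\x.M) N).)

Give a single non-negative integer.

Term: (((((\f.(\g.(\h.(f (g h))))) (\f.(\g.(\h.((f h) (g h)))))) ((\d.(\e.((d e) e))) q)) ((\f.(\g.(\h.(f (g h))))) r)) s)
  Redex: ((\f.(\g.(\h.(f (g h))))) (\f.(\g.(\h.((f h) (g h))))))
  Redex: ((\d.(\e.((d e) e))) q)
  Redex: ((\f.(\g.(\h.(f (g h))))) r)
Total redexes: 3

Answer: 3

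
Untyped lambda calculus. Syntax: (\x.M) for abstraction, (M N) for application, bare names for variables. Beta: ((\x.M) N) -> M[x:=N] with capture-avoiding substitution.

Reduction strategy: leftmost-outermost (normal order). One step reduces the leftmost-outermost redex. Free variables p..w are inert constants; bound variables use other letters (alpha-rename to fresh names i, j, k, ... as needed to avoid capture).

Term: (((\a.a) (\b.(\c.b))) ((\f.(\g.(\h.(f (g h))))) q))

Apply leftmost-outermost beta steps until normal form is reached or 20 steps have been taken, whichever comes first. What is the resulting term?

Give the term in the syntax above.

Step 0: (((\a.a) (\b.(\c.b))) ((\f.(\g.(\h.(f (g h))))) q))
Step 1: ((\b.(\c.b)) ((\f.(\g.(\h.(f (g h))))) q))
Step 2: (\c.((\f.(\g.(\h.(f (g h))))) q))
Step 3: (\c.(\g.(\h.(q (g h)))))

Answer: (\c.(\g.(\h.(q (g h)))))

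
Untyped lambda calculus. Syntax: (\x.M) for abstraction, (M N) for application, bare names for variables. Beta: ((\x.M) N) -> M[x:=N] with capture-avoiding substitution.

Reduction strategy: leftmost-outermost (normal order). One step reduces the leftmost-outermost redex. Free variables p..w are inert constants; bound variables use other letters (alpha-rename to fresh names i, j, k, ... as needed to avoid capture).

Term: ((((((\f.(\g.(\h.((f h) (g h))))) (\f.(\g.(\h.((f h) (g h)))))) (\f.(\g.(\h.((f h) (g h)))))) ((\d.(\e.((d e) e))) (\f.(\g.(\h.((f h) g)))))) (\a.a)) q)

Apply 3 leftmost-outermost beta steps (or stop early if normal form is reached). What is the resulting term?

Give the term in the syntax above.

Answer: (((((\f.(\g.(\h.((f h) (g h))))) ((\d.(\e.((d e) e))) (\f.(\g.(\h.((f h) g)))))) ((\f.(\g.(\h.((f h) (g h))))) ((\d.(\e.((d e) e))) (\f.(\g.(\h.((f h) g))))))) (\a.a)) q)

Derivation:
Step 0: ((((((\f.(\g.(\h.((f h) (g h))))) (\f.(\g.(\h.((f h) (g h)))))) (\f.(\g.(\h.((f h) (g h)))))) ((\d.(\e.((d e) e))) (\f.(\g.(\h.((f h) g)))))) (\a.a)) q)
Step 1: (((((\g.(\h.(((\f.(\g.(\h.((f h) (g h))))) h) (g h)))) (\f.(\g.(\h.((f h) (g h)))))) ((\d.(\e.((d e) e))) (\f.(\g.(\h.((f h) g)))))) (\a.a)) q)
Step 2: ((((\h.(((\f.(\g.(\h.((f h) (g h))))) h) ((\f.(\g.(\h.((f h) (g h))))) h))) ((\d.(\e.((d e) e))) (\f.(\g.(\h.((f h) g)))))) (\a.a)) q)
Step 3: (((((\f.(\g.(\h.((f h) (g h))))) ((\d.(\e.((d e) e))) (\f.(\g.(\h.((f h) g)))))) ((\f.(\g.(\h.((f h) (g h))))) ((\d.(\e.((d e) e))) (\f.(\g.(\h.((f h) g))))))) (\a.a)) q)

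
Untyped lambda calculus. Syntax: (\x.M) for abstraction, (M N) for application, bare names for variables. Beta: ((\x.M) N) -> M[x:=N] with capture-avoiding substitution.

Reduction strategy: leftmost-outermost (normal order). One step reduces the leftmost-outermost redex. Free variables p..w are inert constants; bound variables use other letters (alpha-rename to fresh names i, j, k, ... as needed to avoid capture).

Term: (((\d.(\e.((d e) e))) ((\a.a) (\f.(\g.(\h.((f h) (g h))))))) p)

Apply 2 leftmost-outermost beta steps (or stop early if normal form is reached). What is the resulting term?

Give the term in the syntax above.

Answer: ((((\a.a) (\f.(\g.(\h.((f h) (g h)))))) p) p)

Derivation:
Step 0: (((\d.(\e.((d e) e))) ((\a.a) (\f.(\g.(\h.((f h) (g h))))))) p)
Step 1: ((\e.((((\a.a) (\f.(\g.(\h.((f h) (g h)))))) e) e)) p)
Step 2: ((((\a.a) (\f.(\g.(\h.((f h) (g h)))))) p) p)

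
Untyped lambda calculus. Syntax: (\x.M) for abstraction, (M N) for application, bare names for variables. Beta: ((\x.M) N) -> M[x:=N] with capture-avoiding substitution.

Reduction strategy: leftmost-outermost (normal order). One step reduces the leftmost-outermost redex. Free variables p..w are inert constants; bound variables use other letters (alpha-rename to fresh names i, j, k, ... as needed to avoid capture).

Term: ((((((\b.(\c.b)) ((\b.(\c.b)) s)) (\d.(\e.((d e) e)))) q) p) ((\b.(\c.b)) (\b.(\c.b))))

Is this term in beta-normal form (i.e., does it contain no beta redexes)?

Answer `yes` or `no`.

Answer: no

Derivation:
Term: ((((((\b.(\c.b)) ((\b.(\c.b)) s)) (\d.(\e.((d e) e)))) q) p) ((\b.(\c.b)) (\b.(\c.b))))
Found 3 beta redex(es).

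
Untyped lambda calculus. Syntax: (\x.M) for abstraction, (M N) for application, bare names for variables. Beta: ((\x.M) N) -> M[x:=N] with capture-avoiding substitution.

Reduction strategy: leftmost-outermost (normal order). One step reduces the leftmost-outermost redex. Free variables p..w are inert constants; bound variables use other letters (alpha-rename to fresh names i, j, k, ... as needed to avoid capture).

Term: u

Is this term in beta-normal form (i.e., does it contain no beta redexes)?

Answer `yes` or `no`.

Term: u
No beta redexes found.

Answer: yes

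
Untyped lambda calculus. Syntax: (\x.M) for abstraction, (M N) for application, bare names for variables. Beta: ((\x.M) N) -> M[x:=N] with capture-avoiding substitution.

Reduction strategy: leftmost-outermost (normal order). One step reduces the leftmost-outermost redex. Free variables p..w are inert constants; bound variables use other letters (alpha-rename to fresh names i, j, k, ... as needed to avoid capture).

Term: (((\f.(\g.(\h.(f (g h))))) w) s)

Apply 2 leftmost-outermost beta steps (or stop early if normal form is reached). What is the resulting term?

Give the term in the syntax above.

Answer: (\h.(w (s h)))

Derivation:
Step 0: (((\f.(\g.(\h.(f (g h))))) w) s)
Step 1: ((\g.(\h.(w (g h)))) s)
Step 2: (\h.(w (s h)))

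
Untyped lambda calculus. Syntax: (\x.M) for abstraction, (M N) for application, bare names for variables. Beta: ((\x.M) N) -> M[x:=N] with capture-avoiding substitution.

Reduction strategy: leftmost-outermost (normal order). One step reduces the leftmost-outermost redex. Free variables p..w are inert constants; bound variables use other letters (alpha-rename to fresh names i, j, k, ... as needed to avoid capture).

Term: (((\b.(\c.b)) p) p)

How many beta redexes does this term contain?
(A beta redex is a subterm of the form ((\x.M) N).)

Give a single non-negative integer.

Term: (((\b.(\c.b)) p) p)
  Redex: ((\b.(\c.b)) p)
Total redexes: 1

Answer: 1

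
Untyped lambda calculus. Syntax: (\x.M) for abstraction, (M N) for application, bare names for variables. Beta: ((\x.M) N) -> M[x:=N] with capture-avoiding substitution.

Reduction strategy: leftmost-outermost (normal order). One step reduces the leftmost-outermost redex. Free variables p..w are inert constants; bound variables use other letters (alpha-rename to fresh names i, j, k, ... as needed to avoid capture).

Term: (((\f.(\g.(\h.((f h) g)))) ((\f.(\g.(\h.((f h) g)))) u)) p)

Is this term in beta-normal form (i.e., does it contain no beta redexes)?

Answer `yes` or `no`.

Answer: no

Derivation:
Term: (((\f.(\g.(\h.((f h) g)))) ((\f.(\g.(\h.((f h) g)))) u)) p)
Found 2 beta redex(es).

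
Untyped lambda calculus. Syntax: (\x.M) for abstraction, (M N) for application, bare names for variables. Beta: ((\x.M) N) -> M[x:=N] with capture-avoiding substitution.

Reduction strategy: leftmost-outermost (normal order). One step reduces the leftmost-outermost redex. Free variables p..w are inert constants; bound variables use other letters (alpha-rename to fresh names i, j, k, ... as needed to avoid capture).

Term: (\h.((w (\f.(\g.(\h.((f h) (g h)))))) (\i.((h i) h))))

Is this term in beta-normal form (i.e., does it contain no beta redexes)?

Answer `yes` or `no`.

Term: (\h.((w (\f.(\g.(\h.((f h) (g h)))))) (\i.((h i) h))))
No beta redexes found.

Answer: yes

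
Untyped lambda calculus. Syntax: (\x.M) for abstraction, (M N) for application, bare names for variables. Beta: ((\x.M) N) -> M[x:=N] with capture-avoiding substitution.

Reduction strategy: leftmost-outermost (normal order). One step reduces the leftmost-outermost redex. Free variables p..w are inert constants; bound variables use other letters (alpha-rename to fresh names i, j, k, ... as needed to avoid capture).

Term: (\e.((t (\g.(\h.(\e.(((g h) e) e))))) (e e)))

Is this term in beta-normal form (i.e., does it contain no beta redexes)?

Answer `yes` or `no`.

Answer: yes

Derivation:
Term: (\e.((t (\g.(\h.(\e.(((g h) e) e))))) (e e)))
No beta redexes found.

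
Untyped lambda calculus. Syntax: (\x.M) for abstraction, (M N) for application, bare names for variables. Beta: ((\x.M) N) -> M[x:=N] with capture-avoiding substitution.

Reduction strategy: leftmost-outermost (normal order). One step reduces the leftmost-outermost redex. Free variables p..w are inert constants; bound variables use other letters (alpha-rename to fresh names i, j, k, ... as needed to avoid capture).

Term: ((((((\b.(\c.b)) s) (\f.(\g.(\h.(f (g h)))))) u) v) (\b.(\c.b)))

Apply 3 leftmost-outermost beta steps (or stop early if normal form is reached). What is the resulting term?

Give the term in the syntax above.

Step 0: ((((((\b.(\c.b)) s) (\f.(\g.(\h.(f (g h)))))) u) v) (\b.(\c.b)))
Step 1: (((((\c.s) (\f.(\g.(\h.(f (g h)))))) u) v) (\b.(\c.b)))
Step 2: (((s u) v) (\b.(\c.b)))
Step 3: (normal form reached)

Answer: (((s u) v) (\b.(\c.b)))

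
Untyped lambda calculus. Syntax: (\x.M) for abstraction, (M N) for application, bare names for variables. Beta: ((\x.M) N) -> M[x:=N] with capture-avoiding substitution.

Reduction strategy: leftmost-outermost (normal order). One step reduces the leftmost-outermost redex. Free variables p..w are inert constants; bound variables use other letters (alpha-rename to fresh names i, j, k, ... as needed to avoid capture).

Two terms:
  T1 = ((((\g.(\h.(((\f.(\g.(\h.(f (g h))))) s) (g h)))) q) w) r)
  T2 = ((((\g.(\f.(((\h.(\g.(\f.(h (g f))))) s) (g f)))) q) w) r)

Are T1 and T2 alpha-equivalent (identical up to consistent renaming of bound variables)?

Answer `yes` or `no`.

Answer: yes

Derivation:
Term 1: ((((\g.(\h.(((\f.(\g.(\h.(f (g h))))) s) (g h)))) q) w) r)
Term 2: ((((\g.(\f.(((\h.(\g.(\f.(h (g f))))) s) (g f)))) q) w) r)
Alpha-equivalence: compare structure up to binder renaming.
Result: True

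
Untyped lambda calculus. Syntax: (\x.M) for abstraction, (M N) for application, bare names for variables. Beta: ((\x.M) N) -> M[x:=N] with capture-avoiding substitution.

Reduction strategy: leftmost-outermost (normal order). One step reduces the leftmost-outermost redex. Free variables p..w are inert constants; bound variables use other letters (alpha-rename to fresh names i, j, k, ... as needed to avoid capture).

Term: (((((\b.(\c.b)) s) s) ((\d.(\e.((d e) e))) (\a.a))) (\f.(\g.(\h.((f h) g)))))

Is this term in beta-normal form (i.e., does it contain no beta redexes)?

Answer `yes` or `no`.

Term: (((((\b.(\c.b)) s) s) ((\d.(\e.((d e) e))) (\a.a))) (\f.(\g.(\h.((f h) g)))))
Found 2 beta redex(es).

Answer: no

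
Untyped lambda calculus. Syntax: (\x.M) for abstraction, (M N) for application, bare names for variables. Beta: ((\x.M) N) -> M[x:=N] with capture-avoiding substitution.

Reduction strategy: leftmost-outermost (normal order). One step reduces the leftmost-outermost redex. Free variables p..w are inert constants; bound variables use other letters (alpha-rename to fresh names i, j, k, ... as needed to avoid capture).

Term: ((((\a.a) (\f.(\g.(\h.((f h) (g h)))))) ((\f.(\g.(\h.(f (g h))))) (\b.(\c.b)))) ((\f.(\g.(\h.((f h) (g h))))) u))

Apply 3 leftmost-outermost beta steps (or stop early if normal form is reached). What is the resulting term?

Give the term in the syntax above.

Answer: (\h.((((\f.(\g.(\h.(f (g h))))) (\b.(\c.b))) h) (((\f.(\g.(\h.((f h) (g h))))) u) h)))

Derivation:
Step 0: ((((\a.a) (\f.(\g.(\h.((f h) (g h)))))) ((\f.(\g.(\h.(f (g h))))) (\b.(\c.b)))) ((\f.(\g.(\h.((f h) (g h))))) u))
Step 1: (((\f.(\g.(\h.((f h) (g h))))) ((\f.(\g.(\h.(f (g h))))) (\b.(\c.b)))) ((\f.(\g.(\h.((f h) (g h))))) u))
Step 2: ((\g.(\h.((((\f.(\g.(\h.(f (g h))))) (\b.(\c.b))) h) (g h)))) ((\f.(\g.(\h.((f h) (g h))))) u))
Step 3: (\h.((((\f.(\g.(\h.(f (g h))))) (\b.(\c.b))) h) (((\f.(\g.(\h.((f h) (g h))))) u) h)))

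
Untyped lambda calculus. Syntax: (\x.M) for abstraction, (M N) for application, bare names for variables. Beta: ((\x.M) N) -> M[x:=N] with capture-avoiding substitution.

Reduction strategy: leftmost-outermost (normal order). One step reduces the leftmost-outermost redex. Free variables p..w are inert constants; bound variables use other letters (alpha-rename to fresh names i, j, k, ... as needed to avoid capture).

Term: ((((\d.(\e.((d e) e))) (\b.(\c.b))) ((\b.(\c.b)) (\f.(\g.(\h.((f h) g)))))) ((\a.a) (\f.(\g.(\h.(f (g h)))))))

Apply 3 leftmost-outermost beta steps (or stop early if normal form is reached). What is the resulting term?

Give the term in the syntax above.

Step 0: ((((\d.(\e.((d e) e))) (\b.(\c.b))) ((\b.(\c.b)) (\f.(\g.(\h.((f h) g)))))) ((\a.a) (\f.(\g.(\h.(f (g h)))))))
Step 1: (((\e.(((\b.(\c.b)) e) e)) ((\b.(\c.b)) (\f.(\g.(\h.((f h) g)))))) ((\a.a) (\f.(\g.(\h.(f (g h)))))))
Step 2: ((((\b.(\c.b)) ((\b.(\c.b)) (\f.(\g.(\h.((f h) g)))))) ((\b.(\c.b)) (\f.(\g.(\h.((f h) g)))))) ((\a.a) (\f.(\g.(\h.(f (g h)))))))
Step 3: (((\c.((\b.(\c.b)) (\f.(\g.(\h.((f h) g)))))) ((\b.(\c.b)) (\f.(\g.(\h.((f h) g)))))) ((\a.a) (\f.(\g.(\h.(f (g h)))))))

Answer: (((\c.((\b.(\c.b)) (\f.(\g.(\h.((f h) g)))))) ((\b.(\c.b)) (\f.(\g.(\h.((f h) g)))))) ((\a.a) (\f.(\g.(\h.(f (g h)))))))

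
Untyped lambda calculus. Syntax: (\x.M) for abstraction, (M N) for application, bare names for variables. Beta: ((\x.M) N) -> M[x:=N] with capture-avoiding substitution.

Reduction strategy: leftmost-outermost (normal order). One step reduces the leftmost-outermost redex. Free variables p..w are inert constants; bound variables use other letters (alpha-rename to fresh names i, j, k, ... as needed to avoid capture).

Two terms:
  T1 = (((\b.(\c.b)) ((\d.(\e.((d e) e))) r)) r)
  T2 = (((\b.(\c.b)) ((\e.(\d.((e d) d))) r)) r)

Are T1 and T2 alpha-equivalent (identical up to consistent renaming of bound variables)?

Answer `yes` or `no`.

Term 1: (((\b.(\c.b)) ((\d.(\e.((d e) e))) r)) r)
Term 2: (((\b.(\c.b)) ((\e.(\d.((e d) d))) r)) r)
Alpha-equivalence: compare structure up to binder renaming.
Result: True

Answer: yes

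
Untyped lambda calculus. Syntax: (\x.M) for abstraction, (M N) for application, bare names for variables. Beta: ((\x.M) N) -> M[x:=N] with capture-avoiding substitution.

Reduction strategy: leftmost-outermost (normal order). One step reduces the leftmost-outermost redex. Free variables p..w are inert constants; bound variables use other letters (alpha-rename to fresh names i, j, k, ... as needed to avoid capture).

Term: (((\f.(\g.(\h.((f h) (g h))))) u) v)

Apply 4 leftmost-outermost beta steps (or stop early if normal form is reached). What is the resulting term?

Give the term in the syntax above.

Step 0: (((\f.(\g.(\h.((f h) (g h))))) u) v)
Step 1: ((\g.(\h.((u h) (g h)))) v)
Step 2: (\h.((u h) (v h)))
Step 3: (normal form reached)

Answer: (\h.((u h) (v h)))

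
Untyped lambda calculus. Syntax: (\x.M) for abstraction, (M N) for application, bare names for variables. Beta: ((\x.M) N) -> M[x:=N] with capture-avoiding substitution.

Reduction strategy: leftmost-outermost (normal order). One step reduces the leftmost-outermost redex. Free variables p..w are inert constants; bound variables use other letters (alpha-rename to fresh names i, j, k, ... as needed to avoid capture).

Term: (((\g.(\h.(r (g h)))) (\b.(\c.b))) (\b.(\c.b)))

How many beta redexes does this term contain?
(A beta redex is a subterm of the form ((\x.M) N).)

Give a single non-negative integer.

Answer: 1

Derivation:
Term: (((\g.(\h.(r (g h)))) (\b.(\c.b))) (\b.(\c.b)))
  Redex: ((\g.(\h.(r (g h)))) (\b.(\c.b)))
Total redexes: 1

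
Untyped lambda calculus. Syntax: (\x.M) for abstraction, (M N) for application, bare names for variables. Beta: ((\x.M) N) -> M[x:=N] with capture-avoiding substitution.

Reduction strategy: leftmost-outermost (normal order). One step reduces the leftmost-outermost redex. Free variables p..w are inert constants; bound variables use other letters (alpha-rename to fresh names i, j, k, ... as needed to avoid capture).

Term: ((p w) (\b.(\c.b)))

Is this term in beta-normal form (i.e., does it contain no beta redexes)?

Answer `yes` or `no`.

Answer: yes

Derivation:
Term: ((p w) (\b.(\c.b)))
No beta redexes found.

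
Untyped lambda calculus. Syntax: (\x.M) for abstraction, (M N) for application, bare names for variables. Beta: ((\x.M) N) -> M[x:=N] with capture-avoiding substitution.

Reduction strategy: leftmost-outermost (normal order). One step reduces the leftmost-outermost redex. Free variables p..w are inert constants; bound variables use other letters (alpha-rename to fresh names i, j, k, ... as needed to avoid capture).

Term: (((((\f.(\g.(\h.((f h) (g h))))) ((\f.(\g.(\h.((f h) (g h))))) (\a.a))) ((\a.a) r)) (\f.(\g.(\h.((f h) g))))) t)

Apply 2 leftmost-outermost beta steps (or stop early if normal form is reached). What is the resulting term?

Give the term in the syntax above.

Answer: (((\h.((((\f.(\g.(\h.((f h) (g h))))) (\a.a)) h) (((\a.a) r) h))) (\f.(\g.(\h.((f h) g))))) t)

Derivation:
Step 0: (((((\f.(\g.(\h.((f h) (g h))))) ((\f.(\g.(\h.((f h) (g h))))) (\a.a))) ((\a.a) r)) (\f.(\g.(\h.((f h) g))))) t)
Step 1: ((((\g.(\h.((((\f.(\g.(\h.((f h) (g h))))) (\a.a)) h) (g h)))) ((\a.a) r)) (\f.(\g.(\h.((f h) g))))) t)
Step 2: (((\h.((((\f.(\g.(\h.((f h) (g h))))) (\a.a)) h) (((\a.a) r) h))) (\f.(\g.(\h.((f h) g))))) t)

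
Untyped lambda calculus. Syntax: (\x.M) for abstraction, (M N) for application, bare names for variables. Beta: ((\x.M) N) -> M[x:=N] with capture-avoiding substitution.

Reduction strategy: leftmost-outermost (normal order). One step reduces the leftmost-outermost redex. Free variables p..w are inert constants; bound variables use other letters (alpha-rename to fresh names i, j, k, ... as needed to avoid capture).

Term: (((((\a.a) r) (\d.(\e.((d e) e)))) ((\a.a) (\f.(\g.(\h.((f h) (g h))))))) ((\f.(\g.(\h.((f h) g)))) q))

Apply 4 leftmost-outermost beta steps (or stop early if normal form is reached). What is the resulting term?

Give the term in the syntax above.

Answer: (((r (\d.(\e.((d e) e)))) (\f.(\g.(\h.((f h) (g h)))))) (\g.(\h.((q h) g))))

Derivation:
Step 0: (((((\a.a) r) (\d.(\e.((d e) e)))) ((\a.a) (\f.(\g.(\h.((f h) (g h))))))) ((\f.(\g.(\h.((f h) g)))) q))
Step 1: (((r (\d.(\e.((d e) e)))) ((\a.a) (\f.(\g.(\h.((f h) (g h))))))) ((\f.(\g.(\h.((f h) g)))) q))
Step 2: (((r (\d.(\e.((d e) e)))) (\f.(\g.(\h.((f h) (g h)))))) ((\f.(\g.(\h.((f h) g)))) q))
Step 3: (((r (\d.(\e.((d e) e)))) (\f.(\g.(\h.((f h) (g h)))))) (\g.(\h.((q h) g))))
Step 4: (normal form reached)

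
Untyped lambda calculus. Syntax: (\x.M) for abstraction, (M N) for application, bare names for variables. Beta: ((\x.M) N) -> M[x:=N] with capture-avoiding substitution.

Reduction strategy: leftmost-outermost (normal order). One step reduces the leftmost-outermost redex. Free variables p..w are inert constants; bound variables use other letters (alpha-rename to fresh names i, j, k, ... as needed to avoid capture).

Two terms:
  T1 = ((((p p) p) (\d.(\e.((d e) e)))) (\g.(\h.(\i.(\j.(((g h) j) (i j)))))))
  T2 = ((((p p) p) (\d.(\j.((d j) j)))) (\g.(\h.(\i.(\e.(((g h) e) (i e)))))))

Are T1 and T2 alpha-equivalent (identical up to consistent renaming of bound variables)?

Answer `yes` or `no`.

Term 1: ((((p p) p) (\d.(\e.((d e) e)))) (\g.(\h.(\i.(\j.(((g h) j) (i j)))))))
Term 2: ((((p p) p) (\d.(\j.((d j) j)))) (\g.(\h.(\i.(\e.(((g h) e) (i e)))))))
Alpha-equivalence: compare structure up to binder renaming.
Result: True

Answer: yes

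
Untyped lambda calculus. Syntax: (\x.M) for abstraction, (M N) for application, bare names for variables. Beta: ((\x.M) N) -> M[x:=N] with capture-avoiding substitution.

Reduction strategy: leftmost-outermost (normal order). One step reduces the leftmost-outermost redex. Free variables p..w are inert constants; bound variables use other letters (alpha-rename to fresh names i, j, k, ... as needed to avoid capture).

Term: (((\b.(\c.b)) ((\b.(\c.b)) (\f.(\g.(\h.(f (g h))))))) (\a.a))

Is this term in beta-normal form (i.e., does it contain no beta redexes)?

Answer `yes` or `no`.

Term: (((\b.(\c.b)) ((\b.(\c.b)) (\f.(\g.(\h.(f (g h))))))) (\a.a))
Found 2 beta redex(es).

Answer: no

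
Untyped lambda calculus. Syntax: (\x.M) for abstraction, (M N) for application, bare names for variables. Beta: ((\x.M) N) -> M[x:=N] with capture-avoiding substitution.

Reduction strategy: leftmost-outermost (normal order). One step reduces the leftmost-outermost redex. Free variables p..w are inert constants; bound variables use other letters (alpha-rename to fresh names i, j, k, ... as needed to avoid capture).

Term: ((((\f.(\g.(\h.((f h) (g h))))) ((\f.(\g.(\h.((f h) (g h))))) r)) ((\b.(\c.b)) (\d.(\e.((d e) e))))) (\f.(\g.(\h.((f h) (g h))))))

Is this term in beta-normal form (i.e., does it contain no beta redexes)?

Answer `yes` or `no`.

Term: ((((\f.(\g.(\h.((f h) (g h))))) ((\f.(\g.(\h.((f h) (g h))))) r)) ((\b.(\c.b)) (\d.(\e.((d e) e))))) (\f.(\g.(\h.((f h) (g h))))))
Found 3 beta redex(es).

Answer: no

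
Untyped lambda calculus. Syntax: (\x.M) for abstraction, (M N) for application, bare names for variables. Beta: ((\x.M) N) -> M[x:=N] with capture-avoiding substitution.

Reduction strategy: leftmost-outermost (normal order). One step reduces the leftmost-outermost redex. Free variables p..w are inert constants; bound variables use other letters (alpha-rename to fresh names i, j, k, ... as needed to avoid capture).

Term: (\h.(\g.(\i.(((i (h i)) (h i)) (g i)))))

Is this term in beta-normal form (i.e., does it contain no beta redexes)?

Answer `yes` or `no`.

Answer: yes

Derivation:
Term: (\h.(\g.(\i.(((i (h i)) (h i)) (g i)))))
No beta redexes found.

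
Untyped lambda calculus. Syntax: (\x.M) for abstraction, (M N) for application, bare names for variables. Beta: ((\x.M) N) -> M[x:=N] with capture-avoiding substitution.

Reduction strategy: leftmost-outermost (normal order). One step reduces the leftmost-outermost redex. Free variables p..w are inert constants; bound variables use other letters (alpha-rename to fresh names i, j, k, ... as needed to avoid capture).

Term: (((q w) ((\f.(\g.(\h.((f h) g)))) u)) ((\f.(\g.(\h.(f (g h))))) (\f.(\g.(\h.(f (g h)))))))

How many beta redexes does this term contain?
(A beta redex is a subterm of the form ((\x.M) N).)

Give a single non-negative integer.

Term: (((q w) ((\f.(\g.(\h.((f h) g)))) u)) ((\f.(\g.(\h.(f (g h))))) (\f.(\g.(\h.(f (g h)))))))
  Redex: ((\f.(\g.(\h.((f h) g)))) u)
  Redex: ((\f.(\g.(\h.(f (g h))))) (\f.(\g.(\h.(f (g h))))))
Total redexes: 2

Answer: 2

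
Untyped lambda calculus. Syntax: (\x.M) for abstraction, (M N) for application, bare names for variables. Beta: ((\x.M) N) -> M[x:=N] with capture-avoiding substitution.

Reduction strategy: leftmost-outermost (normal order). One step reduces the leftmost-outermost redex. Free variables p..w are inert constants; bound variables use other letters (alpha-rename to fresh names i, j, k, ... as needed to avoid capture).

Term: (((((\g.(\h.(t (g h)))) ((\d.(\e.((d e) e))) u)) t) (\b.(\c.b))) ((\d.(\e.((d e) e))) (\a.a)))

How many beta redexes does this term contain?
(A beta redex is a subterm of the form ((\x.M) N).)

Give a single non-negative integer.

Term: (((((\g.(\h.(t (g h)))) ((\d.(\e.((d e) e))) u)) t) (\b.(\c.b))) ((\d.(\e.((d e) e))) (\a.a)))
  Redex: ((\g.(\h.(t (g h)))) ((\d.(\e.((d e) e))) u))
  Redex: ((\d.(\e.((d e) e))) u)
  Redex: ((\d.(\e.((d e) e))) (\a.a))
Total redexes: 3

Answer: 3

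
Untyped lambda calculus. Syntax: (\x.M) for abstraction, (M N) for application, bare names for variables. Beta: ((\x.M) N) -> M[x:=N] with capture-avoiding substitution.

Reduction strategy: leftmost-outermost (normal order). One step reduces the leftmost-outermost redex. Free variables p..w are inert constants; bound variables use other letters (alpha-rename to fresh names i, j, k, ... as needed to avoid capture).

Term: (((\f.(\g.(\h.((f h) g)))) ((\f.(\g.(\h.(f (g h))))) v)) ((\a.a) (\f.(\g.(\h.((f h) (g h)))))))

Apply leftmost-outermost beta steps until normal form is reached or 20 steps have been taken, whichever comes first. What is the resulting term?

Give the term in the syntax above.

Step 0: (((\f.(\g.(\h.((f h) g)))) ((\f.(\g.(\h.(f (g h))))) v)) ((\a.a) (\f.(\g.(\h.((f h) (g h)))))))
Step 1: ((\g.(\h.((((\f.(\g.(\h.(f (g h))))) v) h) g))) ((\a.a) (\f.(\g.(\h.((f h) (g h)))))))
Step 2: (\h.((((\f.(\g.(\h.(f (g h))))) v) h) ((\a.a) (\f.(\g.(\h.((f h) (g h))))))))
Step 3: (\h.(((\g.(\h.(v (g h)))) h) ((\a.a) (\f.(\g.(\h.((f h) (g h))))))))
Step 4: (\h.((\i.(v (h i))) ((\a.a) (\f.(\g.(\h.((f h) (g h))))))))
Step 5: (\h.(v (h ((\a.a) (\f.(\g.(\h.((f h) (g h)))))))))
Step 6: (\h.(v (h (\f.(\g.(\h.((f h) (g h))))))))

Answer: (\h.(v (h (\f.(\g.(\h.((f h) (g h))))))))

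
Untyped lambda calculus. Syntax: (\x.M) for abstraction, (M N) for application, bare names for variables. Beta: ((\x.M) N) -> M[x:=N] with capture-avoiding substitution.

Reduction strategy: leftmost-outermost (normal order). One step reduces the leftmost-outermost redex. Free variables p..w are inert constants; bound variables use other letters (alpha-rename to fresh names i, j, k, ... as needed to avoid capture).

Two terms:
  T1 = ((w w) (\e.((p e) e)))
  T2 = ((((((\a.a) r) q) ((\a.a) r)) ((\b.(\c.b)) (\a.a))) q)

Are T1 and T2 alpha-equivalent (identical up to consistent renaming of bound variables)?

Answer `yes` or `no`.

Answer: no

Derivation:
Term 1: ((w w) (\e.((p e) e)))
Term 2: ((((((\a.a) r) q) ((\a.a) r)) ((\b.(\c.b)) (\a.a))) q)
Alpha-equivalence: compare structure up to binder renaming.
Result: False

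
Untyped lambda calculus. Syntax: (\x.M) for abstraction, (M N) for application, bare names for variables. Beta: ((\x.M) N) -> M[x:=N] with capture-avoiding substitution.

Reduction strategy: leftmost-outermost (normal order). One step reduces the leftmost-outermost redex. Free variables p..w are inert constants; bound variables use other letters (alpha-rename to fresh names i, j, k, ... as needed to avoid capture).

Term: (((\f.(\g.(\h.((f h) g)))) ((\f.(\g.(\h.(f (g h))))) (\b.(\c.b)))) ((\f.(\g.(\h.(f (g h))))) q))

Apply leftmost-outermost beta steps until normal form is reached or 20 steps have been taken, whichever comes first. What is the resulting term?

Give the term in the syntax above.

Step 0: (((\f.(\g.(\h.((f h) g)))) ((\f.(\g.(\h.(f (g h))))) (\b.(\c.b)))) ((\f.(\g.(\h.(f (g h))))) q))
Step 1: ((\g.(\h.((((\f.(\g.(\h.(f (g h))))) (\b.(\c.b))) h) g))) ((\f.(\g.(\h.(f (g h))))) q))
Step 2: (\h.((((\f.(\g.(\h.(f (g h))))) (\b.(\c.b))) h) ((\f.(\g.(\h.(f (g h))))) q)))
Step 3: (\h.(((\g.(\h.((\b.(\c.b)) (g h)))) h) ((\f.(\g.(\h.(f (g h))))) q)))
Step 4: (\h.((\i.((\b.(\c.b)) (h i))) ((\f.(\g.(\h.(f (g h))))) q)))
Step 5: (\h.((\b.(\c.b)) (h ((\f.(\g.(\h.(f (g h))))) q))))
Step 6: (\h.(\c.(h ((\f.(\g.(\h.(f (g h))))) q))))
Step 7: (\h.(\c.(h (\g.(\h.(q (g h)))))))

Answer: (\h.(\c.(h (\g.(\h.(q (g h)))))))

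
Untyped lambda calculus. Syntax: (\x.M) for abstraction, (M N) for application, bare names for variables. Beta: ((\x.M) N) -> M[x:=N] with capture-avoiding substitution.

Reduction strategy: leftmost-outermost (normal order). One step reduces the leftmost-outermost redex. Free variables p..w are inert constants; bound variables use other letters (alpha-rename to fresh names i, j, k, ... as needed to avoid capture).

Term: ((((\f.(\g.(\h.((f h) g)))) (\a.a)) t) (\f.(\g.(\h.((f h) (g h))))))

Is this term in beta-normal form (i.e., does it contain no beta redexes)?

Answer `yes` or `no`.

Term: ((((\f.(\g.(\h.((f h) g)))) (\a.a)) t) (\f.(\g.(\h.((f h) (g h))))))
Found 1 beta redex(es).

Answer: no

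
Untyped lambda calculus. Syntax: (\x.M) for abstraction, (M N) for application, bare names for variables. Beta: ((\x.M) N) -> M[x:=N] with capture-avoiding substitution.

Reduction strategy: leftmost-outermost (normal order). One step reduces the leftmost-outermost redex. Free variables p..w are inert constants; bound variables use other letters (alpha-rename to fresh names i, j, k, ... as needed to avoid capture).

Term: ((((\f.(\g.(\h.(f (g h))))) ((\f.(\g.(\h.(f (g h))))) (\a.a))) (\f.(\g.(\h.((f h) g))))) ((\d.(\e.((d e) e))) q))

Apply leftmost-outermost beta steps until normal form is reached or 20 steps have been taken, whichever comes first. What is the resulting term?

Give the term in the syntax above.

Step 0: ((((\f.(\g.(\h.(f (g h))))) ((\f.(\g.(\h.(f (g h))))) (\a.a))) (\f.(\g.(\h.((f h) g))))) ((\d.(\e.((d e) e))) q))
Step 1: (((\g.(\h.(((\f.(\g.(\h.(f (g h))))) (\a.a)) (g h)))) (\f.(\g.(\h.((f h) g))))) ((\d.(\e.((d e) e))) q))
Step 2: ((\h.(((\f.(\g.(\h.(f (g h))))) (\a.a)) ((\f.(\g.(\h.((f h) g)))) h))) ((\d.(\e.((d e) e))) q))
Step 3: (((\f.(\g.(\h.(f (g h))))) (\a.a)) ((\f.(\g.(\h.((f h) g)))) ((\d.(\e.((d e) e))) q)))
Step 4: ((\g.(\h.((\a.a) (g h)))) ((\f.(\g.(\h.((f h) g)))) ((\d.(\e.((d e) e))) q)))
Step 5: (\h.((\a.a) (((\f.(\g.(\h.((f h) g)))) ((\d.(\e.((d e) e))) q)) h)))
Step 6: (\h.(((\f.(\g.(\h.((f h) g)))) ((\d.(\e.((d e) e))) q)) h))
Step 7: (\h.((\g.(\h.((((\d.(\e.((d e) e))) q) h) g))) h))
Step 8: (\h.(\i.((((\d.(\e.((d e) e))) q) i) h)))
Step 9: (\h.(\i.(((\e.((q e) e)) i) h)))
Step 10: (\h.(\i.(((q i) i) h)))

Answer: (\h.(\i.(((q i) i) h)))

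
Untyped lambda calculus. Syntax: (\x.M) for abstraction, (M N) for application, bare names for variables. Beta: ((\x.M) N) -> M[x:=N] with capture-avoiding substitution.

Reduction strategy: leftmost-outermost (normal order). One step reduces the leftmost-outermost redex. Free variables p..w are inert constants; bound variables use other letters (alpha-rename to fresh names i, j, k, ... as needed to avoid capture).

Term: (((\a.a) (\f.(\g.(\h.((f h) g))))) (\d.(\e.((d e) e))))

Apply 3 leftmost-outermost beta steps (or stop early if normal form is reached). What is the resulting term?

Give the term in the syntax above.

Answer: (\g.(\h.((\e.((h e) e)) g)))

Derivation:
Step 0: (((\a.a) (\f.(\g.(\h.((f h) g))))) (\d.(\e.((d e) e))))
Step 1: ((\f.(\g.(\h.((f h) g)))) (\d.(\e.((d e) e))))
Step 2: (\g.(\h.(((\d.(\e.((d e) e))) h) g)))
Step 3: (\g.(\h.((\e.((h e) e)) g)))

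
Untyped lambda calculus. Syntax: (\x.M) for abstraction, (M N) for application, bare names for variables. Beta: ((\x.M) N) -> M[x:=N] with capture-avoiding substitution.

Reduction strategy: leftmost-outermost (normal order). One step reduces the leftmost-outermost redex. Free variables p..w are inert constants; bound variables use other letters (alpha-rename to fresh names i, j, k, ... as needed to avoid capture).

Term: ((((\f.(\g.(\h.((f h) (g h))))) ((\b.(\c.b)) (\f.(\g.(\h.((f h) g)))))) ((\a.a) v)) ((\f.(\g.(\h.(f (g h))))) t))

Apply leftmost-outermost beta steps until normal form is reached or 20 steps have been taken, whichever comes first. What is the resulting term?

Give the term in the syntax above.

Answer: (\g.(\h.(((v (\g.(\h.(t (g h))))) h) g)))

Derivation:
Step 0: ((((\f.(\g.(\h.((f h) (g h))))) ((\b.(\c.b)) (\f.(\g.(\h.((f h) g)))))) ((\a.a) v)) ((\f.(\g.(\h.(f (g h))))) t))
Step 1: (((\g.(\h.((((\b.(\c.b)) (\f.(\g.(\h.((f h) g))))) h) (g h)))) ((\a.a) v)) ((\f.(\g.(\h.(f (g h))))) t))
Step 2: ((\h.((((\b.(\c.b)) (\f.(\g.(\h.((f h) g))))) h) (((\a.a) v) h))) ((\f.(\g.(\h.(f (g h))))) t))
Step 3: ((((\b.(\c.b)) (\f.(\g.(\h.((f h) g))))) ((\f.(\g.(\h.(f (g h))))) t)) (((\a.a) v) ((\f.(\g.(\h.(f (g h))))) t)))
Step 4: (((\c.(\f.(\g.(\h.((f h) g))))) ((\f.(\g.(\h.(f (g h))))) t)) (((\a.a) v) ((\f.(\g.(\h.(f (g h))))) t)))
Step 5: ((\f.(\g.(\h.((f h) g)))) (((\a.a) v) ((\f.(\g.(\h.(f (g h))))) t)))
Step 6: (\g.(\h.(((((\a.a) v) ((\f.(\g.(\h.(f (g h))))) t)) h) g)))
Step 7: (\g.(\h.(((v ((\f.(\g.(\h.(f (g h))))) t)) h) g)))
Step 8: (\g.(\h.(((v (\g.(\h.(t (g h))))) h) g)))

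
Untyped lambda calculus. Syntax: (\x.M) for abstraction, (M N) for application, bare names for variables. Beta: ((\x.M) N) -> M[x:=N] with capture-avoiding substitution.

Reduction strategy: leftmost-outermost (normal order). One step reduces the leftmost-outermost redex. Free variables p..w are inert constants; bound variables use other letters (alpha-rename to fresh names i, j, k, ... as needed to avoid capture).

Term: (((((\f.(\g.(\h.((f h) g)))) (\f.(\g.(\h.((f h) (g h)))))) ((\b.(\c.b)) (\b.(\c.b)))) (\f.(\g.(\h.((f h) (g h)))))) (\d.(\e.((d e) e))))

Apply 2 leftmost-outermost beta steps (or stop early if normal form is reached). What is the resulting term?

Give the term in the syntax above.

Answer: (((\h.(((\f.(\g.(\h.((f h) (g h))))) h) ((\b.(\c.b)) (\b.(\c.b))))) (\f.(\g.(\h.((f h) (g h)))))) (\d.(\e.((d e) e))))

Derivation:
Step 0: (((((\f.(\g.(\h.((f h) g)))) (\f.(\g.(\h.((f h) (g h)))))) ((\b.(\c.b)) (\b.(\c.b)))) (\f.(\g.(\h.((f h) (g h)))))) (\d.(\e.((d e) e))))
Step 1: ((((\g.(\h.(((\f.(\g.(\h.((f h) (g h))))) h) g))) ((\b.(\c.b)) (\b.(\c.b)))) (\f.(\g.(\h.((f h) (g h)))))) (\d.(\e.((d e) e))))
Step 2: (((\h.(((\f.(\g.(\h.((f h) (g h))))) h) ((\b.(\c.b)) (\b.(\c.b))))) (\f.(\g.(\h.((f h) (g h)))))) (\d.(\e.((d e) e))))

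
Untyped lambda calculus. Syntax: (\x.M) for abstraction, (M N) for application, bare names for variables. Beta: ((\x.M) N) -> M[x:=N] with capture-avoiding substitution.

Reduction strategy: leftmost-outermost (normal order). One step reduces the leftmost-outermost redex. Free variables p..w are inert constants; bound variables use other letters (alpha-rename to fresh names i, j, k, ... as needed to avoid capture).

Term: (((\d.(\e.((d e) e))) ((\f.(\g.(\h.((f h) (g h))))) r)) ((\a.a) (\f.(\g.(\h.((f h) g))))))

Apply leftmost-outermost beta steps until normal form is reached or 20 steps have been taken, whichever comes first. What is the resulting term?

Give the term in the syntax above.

Answer: ((r (\f.(\g.(\h.((f h) g))))) (\g.(\h.(\i.((h i) g)))))

Derivation:
Step 0: (((\d.(\e.((d e) e))) ((\f.(\g.(\h.((f h) (g h))))) r)) ((\a.a) (\f.(\g.(\h.((f h) g))))))
Step 1: ((\e.((((\f.(\g.(\h.((f h) (g h))))) r) e) e)) ((\a.a) (\f.(\g.(\h.((f h) g))))))
Step 2: ((((\f.(\g.(\h.((f h) (g h))))) r) ((\a.a) (\f.(\g.(\h.((f h) g)))))) ((\a.a) (\f.(\g.(\h.((f h) g))))))
Step 3: (((\g.(\h.((r h) (g h)))) ((\a.a) (\f.(\g.(\h.((f h) g)))))) ((\a.a) (\f.(\g.(\h.((f h) g))))))
Step 4: ((\h.((r h) (((\a.a) (\f.(\g.(\h.((f h) g))))) h))) ((\a.a) (\f.(\g.(\h.((f h) g))))))
Step 5: ((r ((\a.a) (\f.(\g.(\h.((f h) g)))))) (((\a.a) (\f.(\g.(\h.((f h) g))))) ((\a.a) (\f.(\g.(\h.((f h) g)))))))
Step 6: ((r (\f.(\g.(\h.((f h) g))))) (((\a.a) (\f.(\g.(\h.((f h) g))))) ((\a.a) (\f.(\g.(\h.((f h) g)))))))
Step 7: ((r (\f.(\g.(\h.((f h) g))))) ((\f.(\g.(\h.((f h) g)))) ((\a.a) (\f.(\g.(\h.((f h) g)))))))
Step 8: ((r (\f.(\g.(\h.((f h) g))))) (\g.(\h.((((\a.a) (\f.(\g.(\h.((f h) g))))) h) g))))
Step 9: ((r (\f.(\g.(\h.((f h) g))))) (\g.(\h.(((\f.(\g.(\h.((f h) g)))) h) g))))
Step 10: ((r (\f.(\g.(\h.((f h) g))))) (\g.(\h.((\g.(\i.((h i) g))) g))))
Step 11: ((r (\f.(\g.(\h.((f h) g))))) (\g.(\h.(\i.((h i) g)))))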